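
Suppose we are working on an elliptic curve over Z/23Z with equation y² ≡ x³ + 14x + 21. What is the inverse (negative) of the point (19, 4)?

-(19, 4) = (19, -4 mod 23) = (19, 19).

(19, 19)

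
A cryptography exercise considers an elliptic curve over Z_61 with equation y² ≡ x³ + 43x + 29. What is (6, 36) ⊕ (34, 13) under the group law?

(6, 36) + (34, 13). λ = (13 - 36)/(34 - 6) ≡ 38/28 mod 61. 28⁻¹ ≡ 24 (mod 61) since 28·24 = 672 ≡ 1, so λ ≡ 58.
  x = λ² - 6 - 34 = 3364 - 40 ≡ 30; y = λ·(6 - 30) - 36 ≡ 36. → (30, 36)

(30, 36)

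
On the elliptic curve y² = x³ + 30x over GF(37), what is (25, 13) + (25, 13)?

(12, 33)

tangent at (25, 13): λ = (3·25² + 30)/(2·13) ≡ 18/26. 26⁻¹ ≡ 10 (mod 37) since 26·10 = 260 ≡ 1, so λ ≡ 18·10 ≡ 32.
  x = λ² - 25 - 25 = 1024 - 50 ≡ 12; y = λ·(25 - 12) - 13 ≡ 33. → (12, 33)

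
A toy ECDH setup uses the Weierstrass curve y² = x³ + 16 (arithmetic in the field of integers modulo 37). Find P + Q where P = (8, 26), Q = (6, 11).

(33, 27)

(8, 26) + (6, 11). λ = (11 - 26)/(6 - 8) ≡ 22/35 mod 37. 35⁻¹ ≡ 18 (mod 37), so λ ≡ 26.
  x = λ² - 8 - 6 = 676 - 14 ≡ 33; y = λ·(8 - 33) - 26 ≡ 27. → (33, 27)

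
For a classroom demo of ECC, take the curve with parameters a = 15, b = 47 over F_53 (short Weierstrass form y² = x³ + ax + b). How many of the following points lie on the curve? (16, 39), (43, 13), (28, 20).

2

(16, 39): 39² ≡ 37, rhs ≡ 37 → on.
(43, 13): 13² ≡ 10, rhs ≡ 10 → on.
(28, 20): 20² ≡ 29, rhs ≡ 0 → off.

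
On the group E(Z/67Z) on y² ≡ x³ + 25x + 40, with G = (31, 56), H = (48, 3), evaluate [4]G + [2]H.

First 4G:
Repeated addition: build up to 4G.
2G: tangent at (31, 56): λ = (3·31² + 25)/(2·56) ≡ 27/45. 45⁻¹ ≡ 3 (mod 67), so λ ≡ 27·3 ≡ 14.
  x = λ² - 31 - 31 = 196 - 62 ≡ 0; y = λ·(31 - 0) - 56 ≡ 43. → (0, 43)
3G: (0, 43) + (31, 56). λ = (56 - 43)/(31 - 0) ≡ 13/31 mod 67. 31⁻¹ ≡ 13 (mod 67) since 31·13 = 403 ≡ 1, so λ ≡ 35.
  x = λ² - 0 - 31 = 1225 - 31 ≡ 55; y = λ·(0 - 55) - 43 ≡ 42. → (55, 42)
4G: (55, 42) + (31, 56). λ = (56 - 42)/(31 - 55) ≡ 14/43 mod 67. 43⁻¹ ≡ 53 (mod 67), so λ ≡ 5.
  x = λ² - 55 - 31 = 25 - 86 ≡ 6; y = λ·(55 - 6) - 42 ≡ 2. → (6, 2)
4G = (6, 2).
Next 2H:
Repeated addition: build up to 2H.
2H: tangent at (48, 3): λ = (3·48² + 25)/(2·3) ≡ 36/6. 6⁻¹ ≡ 56 (mod 67), so λ ≡ 36·56 ≡ 6.
  x = λ² - 48 - 48 = 36 - 96 ≡ 7; y = λ·(48 - 7) - 3 ≡ 42. → (7, 42)
2H = (7, 42).
Finally 4G + 2H:
(6, 2) + (7, 42). λ = (42 - 2)/(7 - 6) ≡ 40/1 mod 67. 1⁻¹ ≡ 1 (mod 67), so λ ≡ 40.
  x = λ² - 6 - 7 = 1600 - 13 ≡ 46; y = λ·(6 - 46) - 2 ≡ 6. → (46, 6)

(46, 6)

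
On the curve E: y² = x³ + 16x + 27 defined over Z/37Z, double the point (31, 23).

tangent at (31, 23): λ = (3·31² + 16)/(2·23) ≡ 13/9. 9⁻¹ ≡ 33 (mod 37) since 9·33 = 297 ≡ 1, so λ ≡ 13·33 ≡ 22.
  x = λ² - 31 - 31 = 484 - 62 ≡ 15; y = λ·(31 - 15) - 23 ≡ 33. → (15, 33)

(15, 33)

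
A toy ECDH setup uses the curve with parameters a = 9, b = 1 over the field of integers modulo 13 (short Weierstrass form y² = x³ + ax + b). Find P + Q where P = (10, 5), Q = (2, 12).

(4, 6)

(10, 5) + (2, 12). λ = (12 - 5)/(2 - 10) ≡ 7/5 mod 13. 5⁻¹ ≡ 8 (mod 13) since 5·8 = 40 ≡ 1, so λ ≡ 4.
  x = λ² - 10 - 2 = 16 - 12 ≡ 4; y = λ·(10 - 4) - 5 ≡ 6. → (4, 6)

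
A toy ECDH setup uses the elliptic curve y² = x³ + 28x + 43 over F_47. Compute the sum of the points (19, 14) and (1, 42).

(30, 24)

(19, 14) + (1, 42). λ = (42 - 14)/(1 - 19) ≡ 28/29 mod 47. 29⁻¹ ≡ 13 (mod 47), so λ ≡ 35.
  x = λ² - 19 - 1 = 1225 - 20 ≡ 30; y = λ·(19 - 30) - 14 ≡ 24. → (30, 24)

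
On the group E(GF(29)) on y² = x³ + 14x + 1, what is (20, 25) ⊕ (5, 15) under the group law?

(27, 9)

(20, 25) + (5, 15). λ = (15 - 25)/(5 - 20) ≡ 19/14 mod 29. 14⁻¹ ≡ 27 (mod 29), so λ ≡ 20.
  x = λ² - 20 - 5 = 400 - 25 ≡ 27; y = λ·(20 - 27) - 25 ≡ 9. → (27, 9)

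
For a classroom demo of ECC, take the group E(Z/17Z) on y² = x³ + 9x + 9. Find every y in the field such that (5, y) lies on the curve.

3, 14

x³ + 9x + 9 = 179 ≡ 9 (mod 17).
Square roots of 9 mod 17: 3 and 14 (since 3² = 9 ≡ 9).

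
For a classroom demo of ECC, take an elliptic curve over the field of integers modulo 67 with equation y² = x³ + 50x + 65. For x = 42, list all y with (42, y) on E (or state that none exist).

x³ + 50x + 65 = 76253 ≡ 7 (mod 67).
7 is a non-residue mod 67; no y exists.

none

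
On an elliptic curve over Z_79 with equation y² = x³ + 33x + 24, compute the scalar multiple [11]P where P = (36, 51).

Double-and-add on 11 = (1011)₂. Start with P = (36, 51) for the leading 1-bit.
double: tangent at (36, 51): λ = (3·36² + 33)/(2·51) ≡ 50/23. 23⁻¹ ≡ 55 (mod 79), so λ ≡ 50·55 ≡ 64.
  x = λ² - 36 - 36 = 4096 - 72 ≡ 74; y = λ·(36 - 74) - 51 ≡ 45. → (74, 45)
double: tangent at (74, 45): λ = (3·74² + 33)/(2·45) ≡ 29/11. 11⁻¹ ≡ 36 (mod 79), so λ ≡ 29·36 ≡ 17.
  x = λ² - 74 - 74 = 289 - 148 ≡ 62; y = λ·(74 - 62) - 45 ≡ 1. → (62, 1)
add P: (62, 1) + (36, 51). λ = (51 - 1)/(36 - 62) ≡ 50/53 mod 79. 53⁻¹ ≡ 3 (mod 79), so λ ≡ 71.
  x = λ² - 62 - 36 = 5041 - 98 ≡ 45; y = λ·(62 - 45) - 1 ≡ 21. → (45, 21)
double: tangent at (45, 21): λ = (3·45² + 33)/(2·21) ≡ 25/42. 42⁻¹ ≡ 32 (mod 79), so λ ≡ 25·32 ≡ 10.
  x = λ² - 45 - 45 = 100 - 90 ≡ 10; y = λ·(45 - 10) - 21 ≡ 13. → (10, 13)
add P: (10, 13) + (36, 51). λ = (51 - 13)/(36 - 10) ≡ 38/26 mod 79. 26⁻¹ ≡ 76 (mod 79), so λ ≡ 44.
  x = λ² - 10 - 36 = 1936 - 46 ≡ 73; y = λ·(10 - 73) - 13 ≡ 59. → (73, 59)

(73, 59)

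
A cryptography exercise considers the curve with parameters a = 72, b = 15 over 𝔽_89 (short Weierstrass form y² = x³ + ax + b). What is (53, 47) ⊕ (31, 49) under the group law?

(53, 47) + (31, 49). λ = (49 - 47)/(31 - 53) ≡ 2/67 mod 89. 67⁻¹ ≡ 4 (mod 89) since 67·4 = 268 ≡ 1, so λ ≡ 8.
  x = λ² - 53 - 31 = 64 - 84 ≡ 69; y = λ·(53 - 69) - 47 ≡ 3. → (69, 3)

(69, 3)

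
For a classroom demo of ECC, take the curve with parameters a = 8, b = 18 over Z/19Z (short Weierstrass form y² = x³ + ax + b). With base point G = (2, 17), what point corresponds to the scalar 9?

O

Repeated addition: build up to 9G.
2G: tangent at (2, 17): λ = (3·2² + 8)/(2·17) ≡ 1/15. 15⁻¹ ≡ 14 (mod 19), so λ ≡ 1·14 ≡ 14.
  x = λ² - 2 - 2 = 196 - 4 ≡ 2; y = λ·(2 - 2) - 17 ≡ 2. → (2, 2)
3G: (2, 2) + (2, 17): same x and y₁ ≡ -y₂, so the sum is 𝒪.
4G: 𝒪 + (2, 17) = (2, 17) (identity).
5G: tangent at (2, 17): λ = (3·2² + 8)/(2·17) ≡ 1/15. 15⁻¹ ≡ 14 (mod 19) since 15·14 = 210 ≡ 1, so λ ≡ 1·14 ≡ 14.
  x = λ² - 2 - 2 = 196 - 4 ≡ 2; y = λ·(2 - 2) - 17 ≡ 2. → (2, 2)
6G: (2, 2) + (2, 17): same x and y₁ ≡ -y₂, so the sum is 𝒪.
7G: 𝒪 + (2, 17) = (2, 17) (identity).
8G: tangent at (2, 17): λ = (3·2² + 8)/(2·17) ≡ 1/15. 15⁻¹ ≡ 14 (mod 19), so λ ≡ 1·14 ≡ 14.
  x = λ² - 2 - 2 = 196 - 4 ≡ 2; y = λ·(2 - 2) - 17 ≡ 2. → (2, 2)
9G: (2, 2) + (2, 17): same x and y₁ ≡ -y₂, so the sum is 𝒪.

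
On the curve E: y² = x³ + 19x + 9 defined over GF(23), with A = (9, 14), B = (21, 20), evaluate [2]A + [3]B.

First 2A:
Repeated addition: build up to 2A.
2A: tangent at (9, 14): λ = (3·9² + 19)/(2·14) ≡ 9/5. 5⁻¹ ≡ 14 (mod 23) since 5·14 = 70 ≡ 1, so λ ≡ 9·14 ≡ 11.
  x = λ² - 9 - 9 = 121 - 18 ≡ 11; y = λ·(9 - 11) - 14 ≡ 10. → (11, 10)
2A = (11, 10).
Next 3B:
Repeated addition: build up to 3B.
2B: tangent at (21, 20): λ = (3·21² + 19)/(2·20) ≡ 8/17. 17⁻¹ ≡ 19 (mod 23), so λ ≡ 8·19 ≡ 14.
  x = λ² - 21 - 21 = 196 - 42 ≡ 16; y = λ·(21 - 16) - 20 ≡ 4. → (16, 4)
3B: (16, 4) + (21, 20). λ = (20 - 4)/(21 - 16) ≡ 16/5 mod 23. 5⁻¹ ≡ 14 (mod 23) since 5·14 = 70 ≡ 1, so λ ≡ 17.
  x = λ² - 16 - 21 = 289 - 37 ≡ 22; y = λ·(16 - 22) - 4 ≡ 9. → (22, 9)
3B = (22, 9).
Finally 2A + 3B:
(11, 10) + (22, 9). λ = (9 - 10)/(22 - 11) ≡ 22/11 mod 23. 11⁻¹ ≡ 21 (mod 23), so λ ≡ 2.
  x = λ² - 11 - 22 = 4 - 33 ≡ 17; y = λ·(11 - 17) - 10 ≡ 1. → (17, 1)

(17, 1)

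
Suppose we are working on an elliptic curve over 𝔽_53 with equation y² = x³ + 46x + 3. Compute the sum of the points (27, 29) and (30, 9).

(27, 29) + (30, 9). λ = (9 - 29)/(30 - 27) ≡ 33/3 mod 53. 3⁻¹ ≡ 18 (mod 53), so λ ≡ 11.
  x = λ² - 27 - 30 = 121 - 57 ≡ 11; y = λ·(27 - 11) - 29 ≡ 41. → (11, 41)

(11, 41)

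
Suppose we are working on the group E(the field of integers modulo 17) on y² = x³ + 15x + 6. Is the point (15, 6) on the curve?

y² = 6² ≡ 2; x³ + 15x + 6 = 3606 ≡ 2 (mod 17). 2 = 2.

yes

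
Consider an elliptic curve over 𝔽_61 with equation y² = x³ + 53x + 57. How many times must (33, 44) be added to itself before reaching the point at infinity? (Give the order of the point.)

2P: tangent at (33, 44): λ = (3·33² + 53)/(2·44) ≡ 26/27. 27⁻¹ ≡ 52 (mod 61) since 27·52 = 1404 ≡ 1, so λ ≡ 26·52 ≡ 10.
  x = λ² - 33 - 33 = 100 - 66 ≡ 34; y = λ·(33 - 34) - 44 ≡ 7. → (34, 7)
3P: (34, 7) + (33, 44). λ = (44 - 7)/(33 - 34) ≡ 37/60 mod 61. 60⁻¹ ≡ 60 (mod 61) since 60·60 = 3600 ≡ 1, so λ ≡ 24.
  x = λ² - 34 - 33 = 576 - 67 ≡ 21; y = λ·(34 - 21) - 7 ≡ 0. → (21, 0)
4P: (21, 0) + (33, 44). λ = (44 - 0)/(33 - 21) ≡ 44/12 mod 61. 12⁻¹ ≡ 56 (mod 61), so λ ≡ 24.
  x = λ² - 21 - 33 = 576 - 54 ≡ 34; y = λ·(21 - 34) - 0 ≡ 54. → (34, 54)
5P: (34, 54) + (33, 44). λ = (44 - 54)/(33 - 34) ≡ 51/60 mod 61. 60⁻¹ ≡ 60 (mod 61), so λ ≡ 10.
  x = λ² - 34 - 33 = 100 - 67 ≡ 33; y = λ·(34 - 33) - 54 ≡ 17. → (33, 17)
6P: (33, 17) + (33, 44): same x and y₁ ≡ -y₂, so the sum is the point at infinity.
6P = the point at infinity, so the order is 6.

6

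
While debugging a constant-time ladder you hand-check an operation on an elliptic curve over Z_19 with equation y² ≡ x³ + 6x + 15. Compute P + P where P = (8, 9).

tangent at (8, 9): λ = (3·8² + 6)/(2·9) ≡ 8/18. 18⁻¹ ≡ 18 (mod 19), so λ ≡ 8·18 ≡ 11.
  x = λ² - 8 - 8 = 121 - 16 ≡ 10; y = λ·(8 - 10) - 9 ≡ 7. → (10, 7)

(10, 7)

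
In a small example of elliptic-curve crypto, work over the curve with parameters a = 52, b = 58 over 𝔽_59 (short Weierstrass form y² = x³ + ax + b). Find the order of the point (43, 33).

4

2P: tangent at (43, 33): λ = (3·43² + 52)/(2·33) ≡ 53/7. 7⁻¹ ≡ 17 (mod 59), so λ ≡ 53·17 ≡ 16.
  x = λ² - 43 - 43 = 256 - 86 ≡ 52; y = λ·(43 - 52) - 33 ≡ 0. → (52, 0)
3P: (52, 0) + (43, 33). λ = (33 - 0)/(43 - 52) ≡ 33/50 mod 59. 50⁻¹ ≡ 13 (mod 59), so λ ≡ 16.
  x = λ² - 52 - 43 = 256 - 95 ≡ 43; y = λ·(52 - 43) - 0 ≡ 26. → (43, 26)
4P: (43, 26) + (43, 33): same x and y₁ ≡ -y₂, so the sum is ∞.
4P = ∞, so the order is 4.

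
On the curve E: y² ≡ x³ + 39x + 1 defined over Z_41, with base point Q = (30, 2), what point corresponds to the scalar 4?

(38, 12)

Double-and-add on 4 = (100)₂. Start with Q = (30, 2) for the leading 1-bit.
double: tangent at (30, 2): λ = (3·30² + 39)/(2·2) ≡ 33/4. 4⁻¹ ≡ 31 (mod 41), so λ ≡ 33·31 ≡ 39.
  x = λ² - 30 - 30 = 1521 - 60 ≡ 26; y = λ·(30 - 26) - 2 ≡ 31. → (26, 31)
double: tangent at (26, 31): λ = (3·26² + 39)/(2·31) ≡ 17/21. 21⁻¹ ≡ 2 (mod 41), so λ ≡ 17·2 ≡ 34.
  x = λ² - 26 - 26 = 1156 - 52 ≡ 38; y = λ·(26 - 38) - 31 ≡ 12. → (38, 12)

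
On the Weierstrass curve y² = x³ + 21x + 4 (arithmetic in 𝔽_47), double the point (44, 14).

tangent at (44, 14): λ = (3·44² + 21)/(2·14) ≡ 1/28. 28⁻¹ ≡ 42 (mod 47), so λ ≡ 1·42 ≡ 42.
  x = λ² - 44 - 44 = 1764 - 88 ≡ 31; y = λ·(44 - 31) - 14 ≡ 15. → (31, 15)

(31, 15)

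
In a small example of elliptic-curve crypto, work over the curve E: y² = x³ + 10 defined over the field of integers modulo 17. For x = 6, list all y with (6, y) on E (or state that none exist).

x³ + 0x + 10 = 226 ≡ 5 (mod 17).
5 is a non-residue mod 17; no y exists.

none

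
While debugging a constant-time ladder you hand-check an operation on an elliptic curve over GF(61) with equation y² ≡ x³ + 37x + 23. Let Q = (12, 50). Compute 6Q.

(46, 34)

Double-and-add on 6 = (110)₂. Start with Q = (12, 50) for the leading 1-bit.
double: tangent at (12, 50): λ = (3·12² + 37)/(2·50) ≡ 42/39. 39⁻¹ ≡ 36 (mod 61), so λ ≡ 42·36 ≡ 48.
  x = λ² - 12 - 12 = 2304 - 24 ≡ 23; y = λ·(12 - 23) - 50 ≡ 32. → (23, 32)
add Q: (23, 32) + (12, 50). λ = (50 - 32)/(12 - 23) ≡ 18/50 mod 61. 50⁻¹ ≡ 11 (mod 61) since 50·11 = 550 ≡ 1, so λ ≡ 15.
  x = λ² - 23 - 12 = 225 - 35 ≡ 7; y = λ·(23 - 7) - 32 ≡ 25. → (7, 25)
double: tangent at (7, 25): λ = (3·7² + 37)/(2·25) ≡ 1/50. 50⁻¹ ≡ 11 (mod 61) since 50·11 = 550 ≡ 1, so λ ≡ 1·11 ≡ 11.
  x = λ² - 7 - 7 = 121 - 14 ≡ 46; y = λ·(7 - 46) - 25 ≡ 34. → (46, 34)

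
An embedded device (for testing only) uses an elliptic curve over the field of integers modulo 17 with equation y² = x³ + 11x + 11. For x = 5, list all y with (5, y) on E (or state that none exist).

x³ + 11x + 11 = 191 ≡ 4 (mod 17).
Square roots of 4 mod 17: 2 and 15 (since 2² = 4 ≡ 4).

2, 15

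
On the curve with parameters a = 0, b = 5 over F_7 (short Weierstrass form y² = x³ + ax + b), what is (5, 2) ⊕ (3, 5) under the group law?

(3, 2)

(5, 2) + (3, 5). λ = (5 - 2)/(3 - 5) ≡ 3/5 mod 7. 5⁻¹ ≡ 3 (mod 7) since 5·3 = 15 ≡ 1, so λ ≡ 2.
  x = λ² - 5 - 3 = 4 - 8 ≡ 3; y = λ·(5 - 3) - 2 ≡ 2. → (3, 2)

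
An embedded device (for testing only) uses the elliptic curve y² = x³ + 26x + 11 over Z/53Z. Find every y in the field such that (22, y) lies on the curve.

x³ + 26x + 11 = 11231 ≡ 48 (mod 53).
48 is a non-residue mod 53; no y exists.

none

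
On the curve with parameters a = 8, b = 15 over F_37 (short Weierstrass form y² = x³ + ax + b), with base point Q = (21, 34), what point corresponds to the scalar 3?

Repeated addition: build up to 3Q.
2Q: tangent at (21, 34): λ = (3·21² + 8)/(2·34) ≡ 36/31. 31⁻¹ ≡ 6 (mod 37), so λ ≡ 36·6 ≡ 31.
  x = λ² - 21 - 21 = 961 - 42 ≡ 31; y = λ·(21 - 31) - 34 ≡ 26. → (31, 26)
3Q: (31, 26) + (21, 34). λ = (34 - 26)/(21 - 31) ≡ 8/27 mod 37. 27⁻¹ ≡ 11 (mod 37) since 27·11 = 297 ≡ 1, so λ ≡ 14.
  x = λ² - 31 - 21 = 196 - 52 ≡ 33; y = λ·(31 - 33) - 26 ≡ 20. → (33, 20)

(33, 20)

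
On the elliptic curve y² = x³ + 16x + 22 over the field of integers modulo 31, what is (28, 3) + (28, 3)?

(10, 2)

tangent at (28, 3): λ = (3·28² + 16)/(2·3) ≡ 12/6. 6⁻¹ ≡ 26 (mod 31) since 6·26 = 156 ≡ 1, so λ ≡ 12·26 ≡ 2.
  x = λ² - 28 - 28 = 4 - 56 ≡ 10; y = λ·(28 - 10) - 3 ≡ 2. → (10, 2)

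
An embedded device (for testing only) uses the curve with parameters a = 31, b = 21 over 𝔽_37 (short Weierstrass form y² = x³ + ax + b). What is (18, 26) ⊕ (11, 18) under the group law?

(18, 26) + (11, 18). λ = (18 - 26)/(11 - 18) ≡ 29/30 mod 37. 30⁻¹ ≡ 21 (mod 37), so λ ≡ 17.
  x = λ² - 18 - 11 = 289 - 29 ≡ 1; y = λ·(18 - 1) - 26 ≡ 4. → (1, 4)

(1, 4)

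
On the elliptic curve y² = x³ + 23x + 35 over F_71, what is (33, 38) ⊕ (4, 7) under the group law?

(37, 63)

(33, 38) + (4, 7). λ = (7 - 38)/(4 - 33) ≡ 40/42 mod 71. 42⁻¹ ≡ 22 (mod 71) since 42·22 = 924 ≡ 1, so λ ≡ 28.
  x = λ² - 33 - 4 = 784 - 37 ≡ 37; y = λ·(33 - 37) - 38 ≡ 63. → (37, 63)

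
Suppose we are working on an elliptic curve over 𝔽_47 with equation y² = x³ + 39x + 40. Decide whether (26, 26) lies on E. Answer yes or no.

yes

y² = 26² ≡ 18; x³ + 39x + 40 = 18630 ≡ 18 (mod 47). 18 = 18.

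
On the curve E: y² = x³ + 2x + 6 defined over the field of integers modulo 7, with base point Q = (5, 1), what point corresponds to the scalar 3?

(2, 5)

Repeated addition: build up to 3Q.
2Q: tangent at (5, 1): λ = (3·5² + 2)/(2·1) ≡ 0/2. 2⁻¹ ≡ 4 (mod 7) since 2·4 = 8 ≡ 1, so λ ≡ 0·4 ≡ 0.
  x = λ² - 5 - 5 = 0 - 10 ≡ 4; y = λ·(5 - 4) - 1 ≡ 6. → (4, 6)
3Q: (4, 6) + (5, 1). λ = (1 - 6)/(5 - 4) ≡ 2/1 mod 7. 1⁻¹ ≡ 1 (mod 7), so λ ≡ 2.
  x = λ² - 4 - 5 = 4 - 9 ≡ 2; y = λ·(4 - 2) - 6 ≡ 5. → (2, 5)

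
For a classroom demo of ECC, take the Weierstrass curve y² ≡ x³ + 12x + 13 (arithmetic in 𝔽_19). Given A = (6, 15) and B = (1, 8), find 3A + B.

(2, 11)

First 3A:
Repeated addition: build up to 3A.
2A: tangent at (6, 15): λ = (3·6² + 12)/(2·15) ≡ 6/11. 11⁻¹ ≡ 7 (mod 19), so λ ≡ 6·7 ≡ 4.
  x = λ² - 6 - 6 = 16 - 12 ≡ 4; y = λ·(6 - 4) - 15 ≡ 12. → (4, 12)
3A: (4, 12) + (6, 15). λ = (15 - 12)/(6 - 4) ≡ 3/2 mod 19. 2⁻¹ ≡ 10 (mod 19), so λ ≡ 11.
  x = λ² - 4 - 6 = 121 - 10 ≡ 16; y = λ·(4 - 16) - 12 ≡ 8. → (16, 8)
3A = (16, 8).
Finally 3A + B:
(16, 8) + (1, 8). λ = (8 - 8)/(1 - 16) ≡ 0/4 mod 19. 4⁻¹ ≡ 5 (mod 19), so λ ≡ 0.
  x = λ² - 16 - 1 = 0 - 17 ≡ 2; y = λ·(16 - 2) - 8 ≡ 11. → (2, 11)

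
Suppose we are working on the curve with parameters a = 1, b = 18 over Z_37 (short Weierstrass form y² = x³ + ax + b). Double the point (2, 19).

(17, 8)

tangent at (2, 19): λ = (3·2² + 1)/(2·19) ≡ 13/1. 1⁻¹ ≡ 1 (mod 37), so λ ≡ 13·1 ≡ 13.
  x = λ² - 2 - 2 = 169 - 4 ≡ 17; y = λ·(2 - 17) - 19 ≡ 8. → (17, 8)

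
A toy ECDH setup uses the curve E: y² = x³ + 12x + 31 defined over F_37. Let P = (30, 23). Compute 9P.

Double-and-add on 9 = (1001)₂. Start with P = (30, 23) for the leading 1-bit.
double: tangent at (30, 23): λ = (3·30² + 12)/(2·23) ≡ 11/9. 9⁻¹ ≡ 33 (mod 37), so λ ≡ 11·33 ≡ 30.
  x = λ² - 30 - 30 = 900 - 60 ≡ 26; y = λ·(30 - 26) - 23 ≡ 23. → (26, 23)
double: tangent at (26, 23): λ = (3·26² + 12)/(2·23) ≡ 5/9. 9⁻¹ ≡ 33 (mod 37), so λ ≡ 5·33 ≡ 17.
  x = λ² - 26 - 26 = 289 - 52 ≡ 15; y = λ·(26 - 15) - 23 ≡ 16. → (15, 16)
double: tangent at (15, 16): λ = (3·15² + 12)/(2·16) ≡ 21/32. 32⁻¹ ≡ 22 (mod 37), so λ ≡ 21·22 ≡ 18.
  x = λ² - 15 - 15 = 324 - 30 ≡ 35; y = λ·(15 - 35) - 16 ≡ 31. → (35, 31)
add P: (35, 31) + (30, 23). λ = (23 - 31)/(30 - 35) ≡ 29/32 mod 37. 32⁻¹ ≡ 22 (mod 37), so λ ≡ 9.
  x = λ² - 35 - 30 = 81 - 65 ≡ 16; y = λ·(35 - 16) - 31 ≡ 29. → (16, 29)

(16, 29)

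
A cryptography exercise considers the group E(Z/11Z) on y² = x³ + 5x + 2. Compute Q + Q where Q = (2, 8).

(8, 9)

tangent at (2, 8): λ = (3·2² + 5)/(2·8) ≡ 6/5. 5⁻¹ ≡ 9 (mod 11), so λ ≡ 6·9 ≡ 10.
  x = λ² - 2 - 2 = 100 - 4 ≡ 8; y = λ·(2 - 8) - 8 ≡ 9. → (8, 9)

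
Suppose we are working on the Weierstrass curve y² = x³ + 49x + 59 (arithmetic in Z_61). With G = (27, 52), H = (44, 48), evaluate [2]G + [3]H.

First 2G:
Repeated addition: build up to 2G.
2G: tangent at (27, 52): λ = (3·27² + 49)/(2·52) ≡ 40/43. 43⁻¹ ≡ 44 (mod 61), so λ ≡ 40·44 ≡ 52.
  x = λ² - 27 - 27 = 2704 - 54 ≡ 27; y = λ·(27 - 27) - 52 ≡ 9. → (27, 9)
2G = (27, 9).
Next 3H:
Repeated addition: build up to 3H.
2H: tangent at (44, 48): λ = (3·44² + 49)/(2·48) ≡ 1/35. 35⁻¹ ≡ 7 (mod 61), so λ ≡ 1·7 ≡ 7.
  x = λ² - 44 - 44 = 49 - 88 ≡ 22; y = λ·(44 - 22) - 48 ≡ 45. → (22, 45)
3H: (22, 45) + (44, 48). λ = (48 - 45)/(44 - 22) ≡ 3/22 mod 61. 22⁻¹ ≡ 25 (mod 61), so λ ≡ 14.
  x = λ² - 22 - 44 = 196 - 66 ≡ 8; y = λ·(22 - 8) - 45 ≡ 29. → (8, 29)
3H = (8, 29).
Finally 2G + 3H:
(27, 9) + (8, 29). λ = (29 - 9)/(8 - 27) ≡ 20/42 mod 61. 42⁻¹ ≡ 16 (mod 61), so λ ≡ 15.
  x = λ² - 27 - 8 = 225 - 35 ≡ 7; y = λ·(27 - 7) - 9 ≡ 47. → (7, 47)

(7, 47)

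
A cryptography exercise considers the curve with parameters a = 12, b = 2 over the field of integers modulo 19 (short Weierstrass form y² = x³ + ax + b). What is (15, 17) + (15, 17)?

tangent at (15, 17): λ = (3·15² + 12)/(2·17) ≡ 3/15. 15⁻¹ ≡ 14 (mod 19) since 15·14 = 210 ≡ 1, so λ ≡ 3·14 ≡ 4.
  x = λ² - 15 - 15 = 16 - 30 ≡ 5; y = λ·(15 - 5) - 17 ≡ 4. → (5, 4)

(5, 4)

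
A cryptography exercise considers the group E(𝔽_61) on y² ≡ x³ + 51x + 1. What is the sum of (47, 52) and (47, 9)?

The two points share x = 47 and their y-coordinates satisfy 52 + 9 ≡ 0 (mod 61), so they are inverses. Their sum is O.

O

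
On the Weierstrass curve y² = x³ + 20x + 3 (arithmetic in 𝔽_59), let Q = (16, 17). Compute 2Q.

(16, 42)

tangent at (16, 17): λ = (3·16² + 20)/(2·17) ≡ 21/34. 34⁻¹ ≡ 33 (mod 59), so λ ≡ 21·33 ≡ 44.
  x = λ² - 16 - 16 = 1936 - 32 ≡ 16; y = λ·(16 - 16) - 17 ≡ 42. → (16, 42)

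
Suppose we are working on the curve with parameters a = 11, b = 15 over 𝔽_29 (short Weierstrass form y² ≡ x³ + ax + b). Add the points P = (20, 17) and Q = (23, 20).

(16, 16)

(20, 17) + (23, 20). λ = (20 - 17)/(23 - 20) ≡ 3/3 mod 29. 3⁻¹ ≡ 10 (mod 29), so λ ≡ 1.
  x = λ² - 20 - 23 = 1 - 43 ≡ 16; y = λ·(20 - 16) - 17 ≡ 16. → (16, 16)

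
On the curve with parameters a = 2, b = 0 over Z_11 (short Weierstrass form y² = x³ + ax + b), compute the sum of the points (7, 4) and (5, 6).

(7, 4) + (5, 6). λ = (6 - 4)/(5 - 7) ≡ 2/9 mod 11. 9⁻¹ ≡ 5 (mod 11) since 9·5 = 45 ≡ 1, so λ ≡ 10.
  x = λ² - 7 - 5 = 100 - 12 ≡ 0; y = λ·(7 - 0) - 4 ≡ 0. → (0, 0)

(0, 0)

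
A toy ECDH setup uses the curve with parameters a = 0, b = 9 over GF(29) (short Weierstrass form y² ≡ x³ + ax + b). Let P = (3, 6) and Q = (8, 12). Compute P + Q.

(9, 10)

(3, 6) + (8, 12). λ = (12 - 6)/(8 - 3) ≡ 6/5 mod 29. 5⁻¹ ≡ 6 (mod 29) since 5·6 = 30 ≡ 1, so λ ≡ 7.
  x = λ² - 3 - 8 = 49 - 11 ≡ 9; y = λ·(3 - 9) - 6 ≡ 10. → (9, 10)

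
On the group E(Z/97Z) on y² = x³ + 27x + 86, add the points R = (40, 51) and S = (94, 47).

(95, 86)

(40, 51) + (94, 47). λ = (47 - 51)/(94 - 40) ≡ 93/54 mod 97. 54⁻¹ ≡ 9 (mod 97), so λ ≡ 61.
  x = λ² - 40 - 94 = 3721 - 134 ≡ 95; y = λ·(40 - 95) - 51 ≡ 86. → (95, 86)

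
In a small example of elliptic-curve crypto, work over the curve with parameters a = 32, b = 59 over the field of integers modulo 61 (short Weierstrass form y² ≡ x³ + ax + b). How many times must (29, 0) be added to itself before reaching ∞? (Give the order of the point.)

2

2P: (29, 0) + (29, 0): same x and y₁ ≡ -y₂, so the sum is ∞.
2P = ∞, so the order is 2.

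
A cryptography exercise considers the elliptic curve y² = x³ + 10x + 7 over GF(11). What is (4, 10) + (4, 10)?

(8, 7)

tangent at (4, 10): λ = (3·4² + 10)/(2·10) ≡ 3/9. 9⁻¹ ≡ 5 (mod 11) since 9·5 = 45 ≡ 1, so λ ≡ 3·5 ≡ 4.
  x = λ² - 4 - 4 = 16 - 8 ≡ 8; y = λ·(4 - 8) - 10 ≡ 7. → (8, 7)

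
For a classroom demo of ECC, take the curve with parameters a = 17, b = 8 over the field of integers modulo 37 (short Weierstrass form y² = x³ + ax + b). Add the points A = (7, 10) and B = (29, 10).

(1, 27)

(7, 10) + (29, 10). λ = (10 - 10)/(29 - 7) ≡ 0/22 mod 37. 22⁻¹ ≡ 32 (mod 37), so λ ≡ 0.
  x = λ² - 7 - 29 = 0 - 36 ≡ 1; y = λ·(7 - 1) - 10 ≡ 27. → (1, 27)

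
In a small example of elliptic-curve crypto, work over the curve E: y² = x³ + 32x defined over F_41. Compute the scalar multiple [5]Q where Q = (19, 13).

(35, 17)

Double-and-add on 5 = (101)₂. Start with Q = (19, 13) for the leading 1-bit.
double: tangent at (19, 13): λ = (3·19² + 32)/(2·13) ≡ 8/26. 26⁻¹ ≡ 30 (mod 41) since 26·30 = 780 ≡ 1, so λ ≡ 8·30 ≡ 35.
  x = λ² - 19 - 19 = 1225 - 38 ≡ 39; y = λ·(19 - 39) - 13 ≡ 25. → (39, 25)
double: tangent at (39, 25): λ = (3·39² + 32)/(2·25) ≡ 3/9. 9⁻¹ ≡ 32 (mod 41) since 9·32 = 288 ≡ 1, so λ ≡ 3·32 ≡ 14.
  x = λ² - 39 - 39 = 196 - 78 ≡ 36; y = λ·(39 - 36) - 25 ≡ 17. → (36, 17)
add Q: (36, 17) + (19, 13). λ = (13 - 17)/(19 - 36) ≡ 37/24 mod 41. 24⁻¹ ≡ 12 (mod 41), so λ ≡ 34.
  x = λ² - 36 - 19 = 1156 - 55 ≡ 35; y = λ·(36 - 35) - 17 ≡ 17. → (35, 17)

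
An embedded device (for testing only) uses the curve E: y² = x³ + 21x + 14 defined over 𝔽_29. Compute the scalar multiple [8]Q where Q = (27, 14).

(24, 25)

Double-and-add on 8 = (1000)₂. Start with Q = (27, 14) for the leading 1-bit.
double: tangent at (27, 14): λ = (3·27² + 21)/(2·14) ≡ 4/28. 28⁻¹ ≡ 28 (mod 29), so λ ≡ 4·28 ≡ 25.
  x = λ² - 27 - 27 = 625 - 54 ≡ 20; y = λ·(27 - 20) - 14 ≡ 16. → (20, 16)
double: tangent at (20, 16): λ = (3·20² + 21)/(2·16) ≡ 3/3. 3⁻¹ ≡ 10 (mod 29) since 3·10 = 30 ≡ 1, so λ ≡ 3·10 ≡ 1.
  x = λ² - 20 - 20 = 1 - 40 ≡ 19; y = λ·(20 - 19) - 16 ≡ 14. → (19, 14)
double: tangent at (19, 14): λ = (3·19² + 21)/(2·14) ≡ 2/28. 28⁻¹ ≡ 28 (mod 29) since 28·28 = 784 ≡ 1, so λ ≡ 2·28 ≡ 27.
  x = λ² - 19 - 19 = 729 - 38 ≡ 24; y = λ·(19 - 24) - 14 ≡ 25. → (24, 25)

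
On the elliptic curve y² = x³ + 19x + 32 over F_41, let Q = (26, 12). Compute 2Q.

(14, 7)

tangent at (26, 12): λ = (3·26² + 19)/(2·12) ≡ 38/24. 24⁻¹ ≡ 12 (mod 41) since 24·12 = 288 ≡ 1, so λ ≡ 38·12 ≡ 5.
  x = λ² - 26 - 26 = 25 - 52 ≡ 14; y = λ·(26 - 14) - 12 ≡ 7. → (14, 7)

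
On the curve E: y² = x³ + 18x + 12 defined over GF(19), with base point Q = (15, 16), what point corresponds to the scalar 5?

(15, 3)

Repeated addition: build up to 5Q.
2Q: tangent at (15, 16): λ = (3·15² + 18)/(2·16) ≡ 9/13. 13⁻¹ ≡ 3 (mod 19), so λ ≡ 9·3 ≡ 8.
  x = λ² - 15 - 15 = 64 - 30 ≡ 15; y = λ·(15 - 15) - 16 ≡ 3. → (15, 3)
3Q: (15, 3) + (15, 16): same x and y₁ ≡ -y₂, so the sum is the point at infinity.
4Q: the point at infinity + (15, 16) = (15, 16) (identity).
5Q: tangent at (15, 16): λ = (3·15² + 18)/(2·16) ≡ 9/13. 13⁻¹ ≡ 3 (mod 19), so λ ≡ 9·3 ≡ 8.
  x = λ² - 15 - 15 = 64 - 30 ≡ 15; y = λ·(15 - 15) - 16 ≡ 3. → (15, 3)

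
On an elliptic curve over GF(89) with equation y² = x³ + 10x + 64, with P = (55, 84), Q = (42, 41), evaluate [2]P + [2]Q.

First 2P:
Repeated addition: build up to 2P.
2P: tangent at (55, 84): λ = (3·55² + 10)/(2·84) ≡ 7/79. 79⁻¹ ≡ 80 (mod 89) since 79·80 = 6320 ≡ 1, so λ ≡ 7·80 ≡ 26.
  x = λ² - 55 - 55 = 676 - 110 ≡ 32; y = λ·(55 - 32) - 84 ≡ 69. → (32, 69)
2P = (32, 69).
Next 2Q:
Repeated addition: build up to 2Q.
2Q: tangent at (42, 41): λ = (3·42² + 10)/(2·41) ≡ 51/82. 82⁻¹ ≡ 38 (mod 89), so λ ≡ 51·38 ≡ 69.
  x = λ² - 42 - 42 = 4761 - 84 ≡ 49; y = λ·(42 - 49) - 41 ≡ 10. → (49, 10)
2Q = (49, 10).
Finally 2P + 2Q:
(32, 69) + (49, 10). λ = (10 - 69)/(49 - 32) ≡ 30/17 mod 89. 17⁻¹ ≡ 21 (mod 89), so λ ≡ 7.
  x = λ² - 32 - 49 = 49 - 81 ≡ 57; y = λ·(32 - 57) - 69 ≡ 23. → (57, 23)

(57, 23)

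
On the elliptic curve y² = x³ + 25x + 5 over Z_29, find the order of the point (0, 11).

2P: tangent at (0, 11): λ = (3·0² + 25)/(2·11) ≡ 25/22. 22⁻¹ ≡ 4 (mod 29), so λ ≡ 25·4 ≡ 13.
  x = λ² - 0 - 0 = 169 - 0 ≡ 24; y = λ·(0 - 24) - 11 ≡ 25. → (24, 25)
3P: (24, 25) + (0, 11). λ = (11 - 25)/(0 - 24) ≡ 15/5 mod 29. 5⁻¹ ≡ 6 (mod 29), so λ ≡ 3.
  x = λ² - 24 - 0 = 9 - 24 ≡ 14; y = λ·(24 - 14) - 25 ≡ 5. → (14, 5)
4P: (14, 5) + (0, 11). λ = (11 - 5)/(0 - 14) ≡ 6/15 mod 29. 15⁻¹ ≡ 2 (mod 29), so λ ≡ 12.
  x = λ² - 14 - 0 = 144 - 14 ≡ 14; y = λ·(14 - 14) - 5 ≡ 24. → (14, 24)
5P: (14, 24) + (0, 11). λ = (11 - 24)/(0 - 14) ≡ 16/15 mod 29. 15⁻¹ ≡ 2 (mod 29) since 15·2 = 30 ≡ 1, so λ ≡ 3.
  x = λ² - 14 - 0 = 9 - 14 ≡ 24; y = λ·(14 - 24) - 24 ≡ 4. → (24, 4)
6P: (24, 4) + (0, 11). λ = (11 - 4)/(0 - 24) ≡ 7/5 mod 29. 5⁻¹ ≡ 6 (mod 29), so λ ≡ 13.
  x = λ² - 24 - 0 = 169 - 24 ≡ 0; y = λ·(24 - 0) - 4 ≡ 18. → (0, 18)
7P: (0, 18) + (0, 11): same x and y₁ ≡ -y₂, so the sum is the point at infinity.
7P = the point at infinity, so the order is 7.

7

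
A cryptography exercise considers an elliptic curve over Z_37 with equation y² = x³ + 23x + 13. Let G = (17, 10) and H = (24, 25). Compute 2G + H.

First 2G:
Repeated addition: build up to 2G.
2G: tangent at (17, 10): λ = (3·17² + 23)/(2·10) ≡ 2/20. 20⁻¹ ≡ 13 (mod 37) since 20·13 = 260 ≡ 1, so λ ≡ 2·13 ≡ 26.
  x = λ² - 17 - 17 = 676 - 34 ≡ 13; y = λ·(17 - 13) - 10 ≡ 20. → (13, 20)
2G = (13, 20).
Finally 2G + H:
(13, 20) + (24, 25). λ = (25 - 20)/(24 - 13) ≡ 5/11 mod 37. 11⁻¹ ≡ 27 (mod 37), so λ ≡ 24.
  x = λ² - 13 - 24 = 576 - 37 ≡ 21; y = λ·(13 - 21) - 20 ≡ 10. → (21, 10)

(21, 10)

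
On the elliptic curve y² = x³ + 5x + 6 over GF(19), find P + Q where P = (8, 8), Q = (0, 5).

(8, 8) + (0, 5). λ = (5 - 8)/(0 - 8) ≡ 16/11 mod 19. 11⁻¹ ≡ 7 (mod 19) since 11·7 = 77 ≡ 1, so λ ≡ 17.
  x = λ² - 8 - 0 = 289 - 8 ≡ 15; y = λ·(8 - 15) - 8 ≡ 6. → (15, 6)

(15, 6)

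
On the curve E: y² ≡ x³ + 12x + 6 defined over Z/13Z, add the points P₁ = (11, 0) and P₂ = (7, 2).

(5, 10)

(11, 0) + (7, 2). λ = (2 - 0)/(7 - 11) ≡ 2/9 mod 13. 9⁻¹ ≡ 3 (mod 13), so λ ≡ 6.
  x = λ² - 11 - 7 = 36 - 18 ≡ 5; y = λ·(11 - 5) - 0 ≡ 10. → (5, 10)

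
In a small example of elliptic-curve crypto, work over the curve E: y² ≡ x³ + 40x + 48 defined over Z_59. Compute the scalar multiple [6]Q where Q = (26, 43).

Double-and-add on 6 = (110)₂. Start with Q = (26, 43) for the leading 1-bit.
double: tangent at (26, 43): λ = (3·26² + 40)/(2·43) ≡ 3/27. 27⁻¹ ≡ 35 (mod 59), so λ ≡ 3·35 ≡ 46.
  x = λ² - 26 - 26 = 2116 - 52 ≡ 58; y = λ·(26 - 58) - 43 ≡ 19. → (58, 19)
add Q: (58, 19) + (26, 43). λ = (43 - 19)/(26 - 58) ≡ 24/27 mod 59. 27⁻¹ ≡ 35 (mod 59), so λ ≡ 14.
  x = λ² - 58 - 26 = 196 - 84 ≡ 53; y = λ·(58 - 53) - 19 ≡ 51. → (53, 51)
double: tangent at (53, 51): λ = (3·53² + 40)/(2·51) ≡ 30/43. 43⁻¹ ≡ 11 (mod 59) since 43·11 = 473 ≡ 1, so λ ≡ 30·11 ≡ 35.
  x = λ² - 53 - 53 = 1225 - 106 ≡ 57; y = λ·(53 - 57) - 51 ≡ 45. → (57, 45)

(57, 45)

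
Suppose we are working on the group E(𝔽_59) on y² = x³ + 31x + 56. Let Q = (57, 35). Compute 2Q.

(50, 46)

tangent at (57, 35): λ = (3·57² + 31)/(2·35) ≡ 43/11. 11⁻¹ ≡ 43 (mod 59), so λ ≡ 43·43 ≡ 20.
  x = λ² - 57 - 57 = 400 - 114 ≡ 50; y = λ·(57 - 50) - 35 ≡ 46. → (50, 46)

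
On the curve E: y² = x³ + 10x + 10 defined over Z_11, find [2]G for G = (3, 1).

(9, 9)

tangent at (3, 1): λ = (3·3² + 10)/(2·1) ≡ 4/2. 2⁻¹ ≡ 6 (mod 11), so λ ≡ 4·6 ≡ 2.
  x = λ² - 3 - 3 = 4 - 6 ≡ 9; y = λ·(3 - 9) - 1 ≡ 9. → (9, 9)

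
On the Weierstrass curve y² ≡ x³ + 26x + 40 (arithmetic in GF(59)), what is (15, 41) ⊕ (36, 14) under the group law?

(53, 50)

(15, 41) + (36, 14). λ = (14 - 41)/(36 - 15) ≡ 32/21 mod 59. 21⁻¹ ≡ 45 (mod 59), so λ ≡ 24.
  x = λ² - 15 - 36 = 576 - 51 ≡ 53; y = λ·(15 - 53) - 41 ≡ 50. → (53, 50)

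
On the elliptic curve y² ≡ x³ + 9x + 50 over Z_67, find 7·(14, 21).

(66, 43)

Write Q = (14, 21).
Double-and-add on 7 = (111)₂. Start with Q = (14, 21) for the leading 1-bit.
double: tangent at (14, 21): λ = (3·14² + 9)/(2·21) ≡ 61/42. 42⁻¹ ≡ 8 (mod 67) since 42·8 = 336 ≡ 1, so λ ≡ 61·8 ≡ 19.
  x = λ² - 14 - 14 = 361 - 28 ≡ 65; y = λ·(14 - 65) - 21 ≡ 15. → (65, 15)
add Q: (65, 15) + (14, 21). λ = (21 - 15)/(14 - 65) ≡ 6/16 mod 67. 16⁻¹ ≡ 21 (mod 67), so λ ≡ 59.
  x = λ² - 65 - 14 = 3481 - 79 ≡ 52; y = λ·(65 - 52) - 15 ≡ 15. → (52, 15)
double: tangent at (52, 15): λ = (3·52² + 9)/(2·15) ≡ 14/30. 30⁻¹ ≡ 38 (mod 67) since 30·38 = 1140 ≡ 1, so λ ≡ 14·38 ≡ 63.
  x = λ² - 52 - 52 = 3969 - 104 ≡ 46; y = λ·(52 - 46) - 15 ≡ 28. → (46, 28)
add Q: (46, 28) + (14, 21). λ = (21 - 28)/(14 - 46) ≡ 60/35 mod 67. 35⁻¹ ≡ 23 (mod 67), so λ ≡ 40.
  x = λ² - 46 - 14 = 1600 - 60 ≡ 66; y = λ·(46 - 66) - 28 ≡ 43. → (66, 43)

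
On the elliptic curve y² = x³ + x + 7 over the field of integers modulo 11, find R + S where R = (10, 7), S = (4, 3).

(6, 3)

(10, 7) + (4, 3). λ = (3 - 7)/(4 - 10) ≡ 7/5 mod 11. 5⁻¹ ≡ 9 (mod 11), so λ ≡ 8.
  x = λ² - 10 - 4 = 64 - 14 ≡ 6; y = λ·(10 - 6) - 7 ≡ 3. → (6, 3)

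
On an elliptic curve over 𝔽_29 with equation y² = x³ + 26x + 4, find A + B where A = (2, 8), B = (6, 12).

(22, 1)

(2, 8) + (6, 12). λ = (12 - 8)/(6 - 2) ≡ 4/4 mod 29. 4⁻¹ ≡ 22 (mod 29), so λ ≡ 1.
  x = λ² - 2 - 6 = 1 - 8 ≡ 22; y = λ·(2 - 22) - 8 ≡ 1. → (22, 1)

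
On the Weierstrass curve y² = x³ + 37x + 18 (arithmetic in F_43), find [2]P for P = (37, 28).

(27, 24)

tangent at (37, 28): λ = (3·37² + 37)/(2·28) ≡ 16/13. 13⁻¹ ≡ 10 (mod 43), so λ ≡ 16·10 ≡ 31.
  x = λ² - 37 - 37 = 961 - 74 ≡ 27; y = λ·(37 - 27) - 28 ≡ 24. → (27, 24)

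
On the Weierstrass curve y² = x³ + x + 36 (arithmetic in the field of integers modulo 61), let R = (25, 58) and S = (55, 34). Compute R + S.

(28, 42)

(25, 58) + (55, 34). λ = (34 - 58)/(55 - 25) ≡ 37/30 mod 61. 30⁻¹ ≡ 59 (mod 61), so λ ≡ 48.
  x = λ² - 25 - 55 = 2304 - 80 ≡ 28; y = λ·(25 - 28) - 58 ≡ 42. → (28, 42)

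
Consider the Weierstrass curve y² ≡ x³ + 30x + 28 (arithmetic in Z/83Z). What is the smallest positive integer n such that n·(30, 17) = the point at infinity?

10

2P: tangent at (30, 17): λ = (3·30² + 30)/(2·17) ≡ 74/34. 34⁻¹ ≡ 22 (mod 83), so λ ≡ 74·22 ≡ 51.
  x = λ² - 30 - 30 = 2601 - 60 ≡ 51; y = λ·(30 - 51) - 17 ≡ 74. → (51, 74)
3P: (51, 74) + (30, 17). λ = (17 - 74)/(30 - 51) ≡ 26/62 mod 83. 62⁻¹ ≡ 79 (mod 83), so λ ≡ 62.
  x = λ² - 51 - 30 = 3844 - 81 ≡ 28; y = λ·(51 - 28) - 74 ≡ 24. → (28, 24)
4P: (28, 24) + (30, 17). λ = (17 - 24)/(30 - 28) ≡ 76/2 mod 83. 2⁻¹ ≡ 42 (mod 83), so λ ≡ 38.
  x = λ² - 28 - 30 = 1444 - 58 ≡ 58; y = λ·(28 - 58) - 24 ≡ 81. → (58, 81)
5P: (58, 81) + (30, 17). λ = (17 - 81)/(30 - 58) ≡ 19/55 mod 83. 55⁻¹ ≡ 80 (mod 83) since 55·80 = 4400 ≡ 1, so λ ≡ 26.
  x = λ² - 58 - 30 = 676 - 88 ≡ 7; y = λ·(58 - 7) - 81 ≡ 0. → (7, 0)
6P: (7, 0) + (30, 17). λ = (17 - 0)/(30 - 7) ≡ 17/23 mod 83. 23⁻¹ ≡ 65 (mod 83) since 23·65 = 1495 ≡ 1, so λ ≡ 26.
  x = λ² - 7 - 30 = 676 - 37 ≡ 58; y = λ·(7 - 58) - 0 ≡ 2. → (58, 2)
7P: (58, 2) + (30, 17). λ = (17 - 2)/(30 - 58) ≡ 15/55 mod 83. 55⁻¹ ≡ 80 (mod 83) since 55·80 = 4400 ≡ 1, so λ ≡ 38.
  x = λ² - 58 - 30 = 1444 - 88 ≡ 28; y = λ·(58 - 28) - 2 ≡ 59. → (28, 59)
8P: (28, 59) + (30, 17). λ = (17 - 59)/(30 - 28) ≡ 41/2 mod 83. 2⁻¹ ≡ 42 (mod 83), so λ ≡ 62.
  x = λ² - 28 - 30 = 3844 - 58 ≡ 51; y = λ·(28 - 51) - 59 ≡ 9. → (51, 9)
9P: (51, 9) + (30, 17). λ = (17 - 9)/(30 - 51) ≡ 8/62 mod 83. 62⁻¹ ≡ 79 (mod 83) since 62·79 = 4898 ≡ 1, so λ ≡ 51.
  x = λ² - 51 - 30 = 2601 - 81 ≡ 30; y = λ·(51 - 30) - 9 ≡ 66. → (30, 66)
10P: (30, 66) + (30, 17): same x and y₁ ≡ -y₂, so the sum is the point at infinity.
10P = the point at infinity, so the order is 10.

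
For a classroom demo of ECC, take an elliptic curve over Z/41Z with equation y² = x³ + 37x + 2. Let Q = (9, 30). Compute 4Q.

(36, 26)

Double-and-add on 4 = (100)₂. Start with Q = (9, 30) for the leading 1-bit.
double: tangent at (9, 30): λ = (3·9² + 37)/(2·30) ≡ 34/19. 19⁻¹ ≡ 13 (mod 41) since 19·13 = 247 ≡ 1, so λ ≡ 34·13 ≡ 32.
  x = λ² - 9 - 9 = 1024 - 18 ≡ 22; y = λ·(9 - 22) - 30 ≡ 5. → (22, 5)
double: tangent at (22, 5): λ = (3·22² + 37)/(2·5) ≡ 13/10. 10⁻¹ ≡ 37 (mod 41), so λ ≡ 13·37 ≡ 30.
  x = λ² - 22 - 22 = 900 - 44 ≡ 36; y = λ·(22 - 36) - 5 ≡ 26. → (36, 26)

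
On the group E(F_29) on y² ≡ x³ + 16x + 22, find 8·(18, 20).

Write G = (18, 20).
Repeated addition: build up to 8G.
2G: tangent at (18, 20): λ = (3·18² + 16)/(2·20) ≡ 2/11. 11⁻¹ ≡ 8 (mod 29), so λ ≡ 2·8 ≡ 16.
  x = λ² - 18 - 18 = 256 - 36 ≡ 17; y = λ·(18 - 17) - 20 ≡ 25. → (17, 25)
3G: (17, 25) + (18, 20). λ = (20 - 25)/(18 - 17) ≡ 24/1 mod 29. 1⁻¹ ≡ 1 (mod 29), so λ ≡ 24.
  x = λ² - 17 - 18 = 576 - 35 ≡ 19; y = λ·(17 - 19) - 25 ≡ 14. → (19, 14)
4G: (19, 14) + (18, 20). λ = (20 - 14)/(18 - 19) ≡ 6/28 mod 29. 28⁻¹ ≡ 28 (mod 29) since 28·28 = 784 ≡ 1, so λ ≡ 23.
  x = λ² - 19 - 18 = 529 - 37 ≡ 28; y = λ·(19 - 28) - 14 ≡ 11. → (28, 11)
5G: (28, 11) + (18, 20). λ = (20 - 11)/(18 - 28) ≡ 9/19 mod 29. 19⁻¹ ≡ 26 (mod 29), so λ ≡ 2.
  x = λ² - 28 - 18 = 4 - 46 ≡ 16; y = λ·(28 - 16) - 11 ≡ 13. → (16, 13)
6G: (16, 13) + (18, 20). λ = (20 - 13)/(18 - 16) ≡ 7/2 mod 29. 2⁻¹ ≡ 15 (mod 29) since 2·15 = 30 ≡ 1, so λ ≡ 18.
  x = λ² - 16 - 18 = 324 - 34 ≡ 0; y = λ·(16 - 0) - 13 ≡ 14. → (0, 14)
7G: (0, 14) + (18, 20). λ = (20 - 14)/(18 - 0) ≡ 6/18 mod 29. 18⁻¹ ≡ 21 (mod 29) since 18·21 = 378 ≡ 1, so λ ≡ 10.
  x = λ² - 0 - 18 = 100 - 18 ≡ 24; y = λ·(0 - 24) - 14 ≡ 7. → (24, 7)
8G: (24, 7) + (18, 20). λ = (20 - 7)/(18 - 24) ≡ 13/23 mod 29. 23⁻¹ ≡ 24 (mod 29), so λ ≡ 22.
  x = λ² - 24 - 18 = 484 - 42 ≡ 7; y = λ·(24 - 7) - 7 ≡ 19. → (7, 19)

(7, 19)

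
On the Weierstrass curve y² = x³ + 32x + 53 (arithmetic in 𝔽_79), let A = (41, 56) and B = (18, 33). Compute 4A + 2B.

(25, 21)

First 4A:
Repeated addition: build up to 4A.
2A: tangent at (41, 56): λ = (3·41² + 32)/(2·56) ≡ 19/33. 33⁻¹ ≡ 12 (mod 79) since 33·12 = 396 ≡ 1, so λ ≡ 19·12 ≡ 70.
  x = λ² - 41 - 41 = 4900 - 82 ≡ 78; y = λ·(41 - 78) - 56 ≡ 40. → (78, 40)
3A: (78, 40) + (41, 56). λ = (56 - 40)/(41 - 78) ≡ 16/42 mod 79. 42⁻¹ ≡ 32 (mod 79), so λ ≡ 38.
  x = λ² - 78 - 41 = 1444 - 119 ≡ 61; y = λ·(78 - 61) - 40 ≡ 53. → (61, 53)
4A: (61, 53) + (41, 56). λ = (56 - 53)/(41 - 61) ≡ 3/59 mod 79. 59⁻¹ ≡ 75 (mod 79), so λ ≡ 67.
  x = λ² - 61 - 41 = 4489 - 102 ≡ 42; y = λ·(61 - 42) - 53 ≡ 35. → (42, 35)
4A = (42, 35).
Next 2B:
Repeated addition: build up to 2B.
2B: tangent at (18, 33): λ = (3·18² + 32)/(2·33) ≡ 56/66. 66⁻¹ ≡ 6 (mod 79) since 66·6 = 396 ≡ 1, so λ ≡ 56·6 ≡ 20.
  x = λ² - 18 - 18 = 400 - 36 ≡ 48; y = λ·(18 - 48) - 33 ≡ 78. → (48, 78)
2B = (48, 78).
Finally 4A + 2B:
(42, 35) + (48, 78). λ = (78 - 35)/(48 - 42) ≡ 43/6 mod 79. 6⁻¹ ≡ 66 (mod 79), so λ ≡ 73.
  x = λ² - 42 - 48 = 5329 - 90 ≡ 25; y = λ·(42 - 25) - 35 ≡ 21. → (25, 21)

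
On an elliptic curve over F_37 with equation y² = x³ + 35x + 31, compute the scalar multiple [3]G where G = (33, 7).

(32, 8)

Repeated addition: build up to 3G.
2G: tangent at (33, 7): λ = (3·33² + 35)/(2·7) ≡ 9/14. 14⁻¹ ≡ 8 (mod 37), so λ ≡ 9·8 ≡ 35.
  x = λ² - 33 - 33 = 1225 - 66 ≡ 12; y = λ·(33 - 12) - 7 ≡ 25. → (12, 25)
3G: (12, 25) + (33, 7). λ = (7 - 25)/(33 - 12) ≡ 19/21 mod 37. 21⁻¹ ≡ 30 (mod 37), so λ ≡ 15.
  x = λ² - 12 - 33 = 225 - 45 ≡ 32; y = λ·(12 - 32) - 25 ≡ 8. → (32, 8)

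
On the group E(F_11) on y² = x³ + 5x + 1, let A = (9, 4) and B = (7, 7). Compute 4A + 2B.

First 4A:
Repeated addition: build up to 4A.
2A: tangent at (9, 4): λ = (3·9² + 5)/(2·4) ≡ 6/8. 8⁻¹ ≡ 7 (mod 11), so λ ≡ 6·7 ≡ 9.
  x = λ² - 9 - 9 = 81 - 18 ≡ 8; y = λ·(9 - 8) - 4 ≡ 5. → (8, 5)
3A: (8, 5) + (9, 4). λ = (4 - 5)/(9 - 8) ≡ 10/1 mod 11. 1⁻¹ ≡ 1 (mod 11), so λ ≡ 10.
  x = λ² - 8 - 9 = 100 - 17 ≡ 6; y = λ·(8 - 6) - 5 ≡ 4. → (6, 4)
4A: (6, 4) + (9, 4). λ = (4 - 4)/(9 - 6) ≡ 0/3 mod 11. 3⁻¹ ≡ 4 (mod 11), so λ ≡ 0.
  x = λ² - 6 - 9 = 0 - 15 ≡ 7; y = λ·(6 - 7) - 4 ≡ 7. → (7, 7)
4A = (7, 7).
Next 2B:
Repeated addition: build up to 2B.
2B: tangent at (7, 7): λ = (3·7² + 5)/(2·7) ≡ 9/3. 3⁻¹ ≡ 4 (mod 11), so λ ≡ 9·4 ≡ 3.
  x = λ² - 7 - 7 = 9 - 14 ≡ 6; y = λ·(7 - 6) - 7 ≡ 7. → (6, 7)
2B = (6, 7).
Finally 4A + 2B:
(7, 7) + (6, 7). λ = (7 - 7)/(6 - 7) ≡ 0/10 mod 11. 10⁻¹ ≡ 10 (mod 11) since 10·10 = 100 ≡ 1, so λ ≡ 0.
  x = λ² - 7 - 6 = 0 - 13 ≡ 9; y = λ·(7 - 9) - 7 ≡ 4. → (9, 4)

(9, 4)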